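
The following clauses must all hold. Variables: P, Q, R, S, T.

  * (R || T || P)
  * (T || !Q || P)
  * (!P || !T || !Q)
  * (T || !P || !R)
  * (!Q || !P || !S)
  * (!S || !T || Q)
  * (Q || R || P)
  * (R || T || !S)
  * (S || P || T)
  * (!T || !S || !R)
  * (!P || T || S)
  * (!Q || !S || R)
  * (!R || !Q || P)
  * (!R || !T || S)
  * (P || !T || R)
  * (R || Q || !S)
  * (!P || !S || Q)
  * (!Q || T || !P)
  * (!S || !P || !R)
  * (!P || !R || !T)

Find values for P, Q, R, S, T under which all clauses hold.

P=True, Q=False, R=False, S=False, T=True

Branch on P: take P = True.
Branch on Q: take Q = False.
  then S is forced to False.
  then T is forced to True.
  then R is forced to False.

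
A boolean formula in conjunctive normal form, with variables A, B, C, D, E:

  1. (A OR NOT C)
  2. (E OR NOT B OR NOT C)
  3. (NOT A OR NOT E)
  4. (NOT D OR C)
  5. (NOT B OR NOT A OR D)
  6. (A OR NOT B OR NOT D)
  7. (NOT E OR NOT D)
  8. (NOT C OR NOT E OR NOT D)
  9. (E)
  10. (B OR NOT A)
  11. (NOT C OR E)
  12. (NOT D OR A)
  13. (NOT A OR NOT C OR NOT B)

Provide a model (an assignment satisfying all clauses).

A=False  B=True  C=False  D=False  E=True

Check each clause:
  1. (NOT C OR A) — NOT C is true.
  2. (E OR NOT B OR NOT C) — NOT C is true.
  3. (NOT A OR NOT E) — NOT A is true.
  4. (NOT D OR C) — NOT D is true.
  5. (NOT A OR NOT B OR D) — NOT A is true.
  6. (NOT D OR A OR NOT B) — NOT D is true.
  7. (NOT D OR NOT E) — NOT D is true.
  8. (NOT E OR NOT C OR NOT D) — NOT D is true.
  9. (E) — E is true.
  10. (B OR NOT A) — B is true.
  11. (NOT C OR E) — NOT C is true.
  12. (A OR NOT D) — NOT D is true.
  13. (NOT B OR NOT C OR NOT A) — NOT C is true.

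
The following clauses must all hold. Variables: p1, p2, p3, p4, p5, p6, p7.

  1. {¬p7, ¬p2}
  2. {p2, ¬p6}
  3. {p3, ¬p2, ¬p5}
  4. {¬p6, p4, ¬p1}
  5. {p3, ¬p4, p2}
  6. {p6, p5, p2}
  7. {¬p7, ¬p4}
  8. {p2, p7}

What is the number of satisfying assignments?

Case analysis on p2 and p4:
  p2=T, p4=T: p1, p6 free; 3 ways for (p3,p5,p7) × 2^2 = 12.
  p2=T, p4=F: 9 of the 32 assignments to (p1,p3,p5,p6,p7) work.
  p2=F, p4=T: a clause becomes empty — 0.
  p2=F, p4=F: remaining (p1,p3,p5,p6,p7) ∈ {(F,F,T,F,T); (F,T,T,F,T); (T,F,T,F,T); (T,T,T,F,T)} — 4.
Total: 12 + 9 + 0 + 4 = 25.

25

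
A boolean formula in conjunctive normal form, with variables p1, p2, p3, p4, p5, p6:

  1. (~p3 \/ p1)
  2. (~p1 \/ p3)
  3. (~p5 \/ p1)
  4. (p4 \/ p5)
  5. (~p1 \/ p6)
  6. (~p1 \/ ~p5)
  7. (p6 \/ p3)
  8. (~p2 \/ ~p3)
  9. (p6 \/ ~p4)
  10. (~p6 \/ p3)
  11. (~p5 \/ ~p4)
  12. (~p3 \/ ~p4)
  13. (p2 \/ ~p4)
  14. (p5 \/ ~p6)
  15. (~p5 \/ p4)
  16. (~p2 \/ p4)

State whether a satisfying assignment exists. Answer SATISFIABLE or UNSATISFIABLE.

p4 = True:
  propagation gives p6=True, p3=True; an empty clause results — contradiction.
p4 = False:
  propagation gives p5=True; an empty clause results — contradiction.
Every branch closes, so no satisfying assignment exists.

UNSATISFIABLE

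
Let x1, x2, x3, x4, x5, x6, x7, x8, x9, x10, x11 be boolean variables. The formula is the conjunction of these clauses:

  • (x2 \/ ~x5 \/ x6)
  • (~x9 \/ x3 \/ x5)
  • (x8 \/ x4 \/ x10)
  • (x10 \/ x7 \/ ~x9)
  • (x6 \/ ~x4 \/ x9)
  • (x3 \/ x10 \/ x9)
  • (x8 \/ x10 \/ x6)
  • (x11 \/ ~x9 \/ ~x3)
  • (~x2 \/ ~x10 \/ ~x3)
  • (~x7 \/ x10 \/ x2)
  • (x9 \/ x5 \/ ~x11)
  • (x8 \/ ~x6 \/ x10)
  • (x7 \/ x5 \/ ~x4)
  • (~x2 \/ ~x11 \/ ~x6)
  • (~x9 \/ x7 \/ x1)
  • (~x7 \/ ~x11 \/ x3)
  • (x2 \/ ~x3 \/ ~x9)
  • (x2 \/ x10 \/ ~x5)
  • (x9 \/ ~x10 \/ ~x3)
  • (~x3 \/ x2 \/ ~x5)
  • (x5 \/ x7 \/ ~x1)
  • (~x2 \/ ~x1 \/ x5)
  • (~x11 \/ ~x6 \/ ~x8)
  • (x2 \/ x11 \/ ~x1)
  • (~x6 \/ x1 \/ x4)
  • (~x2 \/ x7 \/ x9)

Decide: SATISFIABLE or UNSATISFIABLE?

Branch on x1: take x1 = True.
Branch on x2: take x2 = True.
  then x5 is forced to True.
Branch on x3: take x3 = False.
The remaining clauses are satisfied by x4 = True, x6 = True, x7 = True, x8 = True, x9 = True, x10 = False, x11 = False.
So x1 = T, x2 = T, x3 = F, x4 = T, x5 = T, x6 = T, x7 = T, x8 = T, x9 = T, x10 = F, x11 = F is a satisfying assignment.

SATISFIABLE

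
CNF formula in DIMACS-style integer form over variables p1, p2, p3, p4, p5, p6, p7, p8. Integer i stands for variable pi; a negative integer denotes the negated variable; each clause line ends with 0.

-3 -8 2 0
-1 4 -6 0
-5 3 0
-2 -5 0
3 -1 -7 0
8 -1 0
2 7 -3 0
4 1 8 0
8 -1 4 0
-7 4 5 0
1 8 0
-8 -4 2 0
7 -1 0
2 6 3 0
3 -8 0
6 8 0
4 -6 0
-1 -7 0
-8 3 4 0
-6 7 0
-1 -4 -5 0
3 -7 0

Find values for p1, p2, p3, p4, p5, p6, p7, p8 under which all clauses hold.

Set p1 = False and propagate.
  then p8 is forced to True.
  then p3 is forced to True.
  then p2 is forced to True.
  then p5 is forced to False.
Set p4 = True and propagate.
For the remaining variables, p6 = True, p7 = True works.
Every clause has at least one true literal under this assignment.

p1=False, p2=True, p3=True, p4=True, p5=False, p6=True, p7=True, p8=True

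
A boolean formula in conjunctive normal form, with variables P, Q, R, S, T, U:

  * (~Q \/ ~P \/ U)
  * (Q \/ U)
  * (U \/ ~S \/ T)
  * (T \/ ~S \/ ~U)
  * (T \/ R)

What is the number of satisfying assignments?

25

Split on U, then T.
  U=T, T=T: P, Q, R, S free → 2^4 = 16.
  U=T, T=F: remaining (P,Q,R,S) ∈ {(F,F,T,F); (F,T,T,F); (T,F,T,F); (T,T,T,F)} — 4.
  U=F, T=T: remaining (P,Q,R,S) ∈ {(F,T,F,F); (F,T,F,T); (F,T,T,F); (F,T,T,T)} — 4.
  U=F, T=F: remaining (P,Q,R,S) ∈ {(F,T,T,F)} — 1.
Total: 16 + 4 + 4 + 1 = 25.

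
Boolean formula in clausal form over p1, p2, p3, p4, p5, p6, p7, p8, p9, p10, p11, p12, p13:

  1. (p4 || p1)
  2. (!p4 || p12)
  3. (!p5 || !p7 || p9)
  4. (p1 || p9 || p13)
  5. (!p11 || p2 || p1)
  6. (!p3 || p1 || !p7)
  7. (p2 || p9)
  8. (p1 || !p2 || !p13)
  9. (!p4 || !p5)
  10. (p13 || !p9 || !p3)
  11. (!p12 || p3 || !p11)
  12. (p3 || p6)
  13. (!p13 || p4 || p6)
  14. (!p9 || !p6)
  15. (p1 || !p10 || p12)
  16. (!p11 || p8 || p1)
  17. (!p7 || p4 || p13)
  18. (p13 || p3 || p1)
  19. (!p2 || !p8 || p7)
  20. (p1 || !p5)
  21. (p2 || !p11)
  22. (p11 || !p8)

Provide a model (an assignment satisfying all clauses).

p1 occurs only positively in the remaining clauses — set p1 = True.
Pure literal: p5 appears only negated; assign p5 = False.
Branch on p2: take p2 = True.
Set p3 = True and propagate.
Try p4 = True.
  then p12 is forced to True.
The remaining clauses are satisfied by p6 = True, p7 = False, p8 = False, p9 = False, p10 = False, p11 = False, p13 = False.
Every clause has at least one true literal under this assignment.

p1 = True  p2 = True  p3 = True  p4 = True  p5 = False  p6 = True  p7 = False  p8 = False  p9 = False  p10 = False  p11 = False  p12 = True  p13 = False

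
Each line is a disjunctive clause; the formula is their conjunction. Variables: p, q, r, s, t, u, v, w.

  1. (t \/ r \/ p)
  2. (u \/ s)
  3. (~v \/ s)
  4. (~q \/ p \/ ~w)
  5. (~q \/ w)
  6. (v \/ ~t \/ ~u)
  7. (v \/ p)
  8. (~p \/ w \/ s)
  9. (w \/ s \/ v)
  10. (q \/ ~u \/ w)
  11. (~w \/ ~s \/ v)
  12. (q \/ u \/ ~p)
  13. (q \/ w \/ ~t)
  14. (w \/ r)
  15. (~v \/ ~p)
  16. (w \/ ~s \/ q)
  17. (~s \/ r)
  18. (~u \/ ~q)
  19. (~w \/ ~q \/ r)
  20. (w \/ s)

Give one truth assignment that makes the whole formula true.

r occurs only positively in the remaining clauses — set r = True.
Try p = False.
  then v is forced to True.
  then s is forced to True.
For the remaining variables, q = False, t = False, u = True, w = True works.
Every clause has at least one true literal under this assignment.
Check each clause:
  1. (p \/ r \/ t) — r is true.
  2. (u \/ s) — s is true.
  3. (~v \/ s) — s is true.
  4. (~w \/ p \/ ~q) — ~q is true.
  5. (w \/ ~q) — w is true.
  6. (~u \/ ~t \/ v) — ~t is true.
  7. (p \/ v) — v is true.
  8. (s \/ ~p \/ w) — w is true.
  9. (v \/ w \/ s) — w is true.
  10. (q \/ w \/ ~u) — w is true.
  11. (~s \/ v \/ ~w) — v is true.
  12. (u \/ q \/ ~p) — ~p is true.
  13. (q \/ ~t \/ w) — w is true.
  14. (r \/ w) — w is true.
  15. (~v \/ ~p) — ~p is true.
  16. (~s \/ w \/ q) — w is true.
  17. (~s \/ r) — r is true.
  18. (~q \/ ~u) — ~q is true.
  19. (r \/ ~w \/ ~q) — r is true.
  20. (w \/ s) — w is true.

p = False, q = False, r = True, s = True, t = False, u = True, v = True, w = True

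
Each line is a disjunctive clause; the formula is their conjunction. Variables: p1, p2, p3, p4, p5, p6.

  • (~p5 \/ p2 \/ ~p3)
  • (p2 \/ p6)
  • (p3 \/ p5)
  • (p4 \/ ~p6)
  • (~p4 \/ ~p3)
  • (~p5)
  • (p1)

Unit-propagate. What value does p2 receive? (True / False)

True

Unit clause (~p5) sets p5 = False.
From (p5 \/ p3) and p5 = False: p3 = True.
From (~p4 \/ ~p3) and p3 = True: p4 = False.
(p4 \/ ~p6) with p4 = False leaves only ~p6, so p6 = False.
(p2 \/ p6): since p6 = False, the clause reduces to (p2). p2 = True.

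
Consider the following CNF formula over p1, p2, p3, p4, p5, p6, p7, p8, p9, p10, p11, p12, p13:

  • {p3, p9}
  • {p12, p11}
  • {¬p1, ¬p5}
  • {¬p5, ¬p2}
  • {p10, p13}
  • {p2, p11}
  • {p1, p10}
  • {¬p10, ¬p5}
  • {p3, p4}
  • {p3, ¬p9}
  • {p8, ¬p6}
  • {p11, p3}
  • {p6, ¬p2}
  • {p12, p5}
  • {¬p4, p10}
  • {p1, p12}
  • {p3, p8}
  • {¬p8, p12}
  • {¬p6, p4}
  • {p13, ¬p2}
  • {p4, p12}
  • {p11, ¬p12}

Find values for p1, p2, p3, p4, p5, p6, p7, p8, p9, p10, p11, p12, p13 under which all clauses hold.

Pure literal: p3 appears only positively; assign p3 = True.
p11 occurs only positively in the remaining clauses — set p11 = True.
Try p1 = True.
  then p5 is forced to False.
  then p12 is forced to True.
The remaining clauses are satisfied by p2 = False, p4 = False, p6 = False, p7 = True, p8 = True, p9 = False, p10 = True, p13 = True.

p1=1, p2=0, p3=1, p4=0, p5=0, p6=0, p7=1, p8=1, p9=0, p10=1, p11=1, p12=1, p13=1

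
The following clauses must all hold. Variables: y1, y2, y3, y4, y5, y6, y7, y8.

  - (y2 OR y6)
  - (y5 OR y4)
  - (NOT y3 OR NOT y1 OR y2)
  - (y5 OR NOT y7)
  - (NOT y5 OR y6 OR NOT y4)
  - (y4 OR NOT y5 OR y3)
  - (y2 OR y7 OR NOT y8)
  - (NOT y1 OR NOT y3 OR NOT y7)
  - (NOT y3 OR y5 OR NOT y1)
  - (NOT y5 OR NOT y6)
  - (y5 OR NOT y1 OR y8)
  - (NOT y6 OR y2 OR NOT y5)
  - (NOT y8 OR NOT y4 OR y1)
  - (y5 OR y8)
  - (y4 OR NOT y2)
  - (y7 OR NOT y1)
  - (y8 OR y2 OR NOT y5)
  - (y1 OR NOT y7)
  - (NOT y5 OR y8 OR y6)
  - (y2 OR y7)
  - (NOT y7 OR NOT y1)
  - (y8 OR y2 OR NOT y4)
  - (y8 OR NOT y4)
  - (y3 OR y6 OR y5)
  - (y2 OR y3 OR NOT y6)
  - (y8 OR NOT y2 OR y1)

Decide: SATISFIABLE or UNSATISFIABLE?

y5 = True:
  propagation gives y6=False, y2=True, y4=False; an empty clause results — contradiction.
y5 = False:
  propagation gives y4=True, y7=False, y8=True, y2=True; an empty clause results — contradiction.
Every branch closes, so no satisfying assignment exists.

UNSATISFIABLE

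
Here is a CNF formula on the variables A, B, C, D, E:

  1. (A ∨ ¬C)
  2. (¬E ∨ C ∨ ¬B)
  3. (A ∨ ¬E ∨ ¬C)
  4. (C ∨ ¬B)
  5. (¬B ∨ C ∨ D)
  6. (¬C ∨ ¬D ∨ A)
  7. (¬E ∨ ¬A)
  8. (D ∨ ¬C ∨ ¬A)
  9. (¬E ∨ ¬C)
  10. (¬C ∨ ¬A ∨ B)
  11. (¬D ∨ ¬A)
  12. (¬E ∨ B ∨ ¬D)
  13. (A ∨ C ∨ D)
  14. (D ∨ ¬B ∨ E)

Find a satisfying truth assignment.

Set A = True and propagate.
  then E is forced to False.
  then D is forced to False.
  then C is forced to False.
  then B is forced to False.

A=T  B=F  C=F  D=F  E=F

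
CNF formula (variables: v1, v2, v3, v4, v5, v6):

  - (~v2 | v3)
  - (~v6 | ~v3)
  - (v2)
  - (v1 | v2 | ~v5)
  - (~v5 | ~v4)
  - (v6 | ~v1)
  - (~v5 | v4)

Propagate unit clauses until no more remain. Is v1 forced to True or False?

False

(v2) is a unit clause: v2 = True.
(~v2 | v3): since v2 = True, the clause reduces to (v3). v3 = True.
(~v6 | ~v3) with v3 = True leaves only ~v6, so v6 = False.
In (~v1 | v6), v6 is now false; ~v1 must hold, so v1 = False.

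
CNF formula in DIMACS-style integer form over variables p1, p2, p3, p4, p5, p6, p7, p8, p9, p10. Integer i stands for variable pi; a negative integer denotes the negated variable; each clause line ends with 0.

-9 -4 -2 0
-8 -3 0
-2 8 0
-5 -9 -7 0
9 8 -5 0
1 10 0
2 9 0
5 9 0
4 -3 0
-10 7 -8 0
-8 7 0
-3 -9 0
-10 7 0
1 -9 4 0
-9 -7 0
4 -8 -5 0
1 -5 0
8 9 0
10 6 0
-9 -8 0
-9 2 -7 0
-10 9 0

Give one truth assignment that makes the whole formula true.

Pure literal: p1 appears only positively; assign p1 = True.
Pure literal: p3 appears only negated; assign p3 = False.
Branch on p2: take p2 = False.
  then p9 is forced to True.
  then p7 is forced to False.
  then p8 is forced to False.
  then p10 is forced to False.
  then p6 is forced to True.
p4, p5 are now unconstrained; take p4 = True, p5 = True.

p1=T, p2=F, p3=F, p4=T, p5=T, p6=T, p7=F, p8=F, p9=T, p10=F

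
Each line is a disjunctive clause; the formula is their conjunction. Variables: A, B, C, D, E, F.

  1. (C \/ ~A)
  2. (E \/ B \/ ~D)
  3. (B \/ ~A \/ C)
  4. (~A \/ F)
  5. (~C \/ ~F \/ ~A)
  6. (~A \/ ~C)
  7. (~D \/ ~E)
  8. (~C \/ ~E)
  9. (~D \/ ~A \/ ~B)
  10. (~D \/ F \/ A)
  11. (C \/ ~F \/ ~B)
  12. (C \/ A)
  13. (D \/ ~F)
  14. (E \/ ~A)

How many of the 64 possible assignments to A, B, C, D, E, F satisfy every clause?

Satisfying assignments:
  A=0 B=0 C=1 D=0 E=0 F=0
  A=0 B=1 C=1 D=0 E=0 F=0
  A=0 B=1 C=1 D=1 E=0 F=1
That's 3 in total.

3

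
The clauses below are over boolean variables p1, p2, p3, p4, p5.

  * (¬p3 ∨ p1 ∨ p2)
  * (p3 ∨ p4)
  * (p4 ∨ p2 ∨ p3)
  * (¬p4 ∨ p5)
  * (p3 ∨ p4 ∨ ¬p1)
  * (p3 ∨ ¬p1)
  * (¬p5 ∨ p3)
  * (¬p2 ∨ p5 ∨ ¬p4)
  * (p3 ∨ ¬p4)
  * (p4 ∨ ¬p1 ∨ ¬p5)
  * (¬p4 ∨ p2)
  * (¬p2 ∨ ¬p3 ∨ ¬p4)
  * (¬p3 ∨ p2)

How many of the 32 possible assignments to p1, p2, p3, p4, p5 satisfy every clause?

3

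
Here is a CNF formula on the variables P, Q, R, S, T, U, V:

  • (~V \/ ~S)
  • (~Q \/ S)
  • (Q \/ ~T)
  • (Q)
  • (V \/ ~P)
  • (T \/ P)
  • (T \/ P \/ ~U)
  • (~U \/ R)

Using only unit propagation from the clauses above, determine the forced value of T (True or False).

True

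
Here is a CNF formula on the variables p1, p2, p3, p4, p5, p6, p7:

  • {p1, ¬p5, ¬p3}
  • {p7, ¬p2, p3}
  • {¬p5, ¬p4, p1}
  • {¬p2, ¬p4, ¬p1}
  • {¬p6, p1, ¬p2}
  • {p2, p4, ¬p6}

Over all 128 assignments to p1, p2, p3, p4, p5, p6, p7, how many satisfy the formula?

Split on p1, then p2.
  p1=T, p2=T: p5, p6 free; 3 ways for (p3,p4,p7) × 2^2 = 12.
  p1=T, p2=F: p3, p5, p7 free; 3 ways for (p4,p6) × 2^3 = 24.
  p1=F, p2=T: 7 of the 32 assignments to (p3,p4,p5,p6,p7) work.
  p1=F, p2=F: p7 free; 7 ways for (p3,p4,p5,p6) × 2^1 = 14.
Total: 12 + 24 + 7 + 14 = 57.

57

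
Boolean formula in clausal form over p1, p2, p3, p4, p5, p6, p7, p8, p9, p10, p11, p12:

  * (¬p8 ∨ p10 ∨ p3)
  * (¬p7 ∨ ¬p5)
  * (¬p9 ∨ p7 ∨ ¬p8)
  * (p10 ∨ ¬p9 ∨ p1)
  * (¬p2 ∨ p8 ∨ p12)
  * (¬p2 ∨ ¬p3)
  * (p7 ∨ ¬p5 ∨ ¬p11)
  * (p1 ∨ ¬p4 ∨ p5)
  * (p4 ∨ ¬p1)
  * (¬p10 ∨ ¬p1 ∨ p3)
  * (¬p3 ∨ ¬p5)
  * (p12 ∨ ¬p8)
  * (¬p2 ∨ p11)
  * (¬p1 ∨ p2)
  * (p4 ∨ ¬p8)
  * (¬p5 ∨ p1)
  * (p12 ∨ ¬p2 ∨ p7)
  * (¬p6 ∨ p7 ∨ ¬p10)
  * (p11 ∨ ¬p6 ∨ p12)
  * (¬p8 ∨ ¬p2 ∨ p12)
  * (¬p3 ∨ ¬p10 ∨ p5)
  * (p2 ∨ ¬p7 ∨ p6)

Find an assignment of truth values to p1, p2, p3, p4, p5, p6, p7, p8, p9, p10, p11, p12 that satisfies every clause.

p1=F  p2=F  p3=F  p4=F  p5=F  p6=T  p7=T  p8=F  p9=F  p10=T  p11=T  p12=F

p9 occurs only negated in the remaining clauses — set p9 = False.
Set p1 = False and propagate.
  then p5 is forced to False.
  then p4 is forced to False.
  then p8 is forced to False.
Set p2 = False and propagate.
Branch on p3: take p3 = False.
The remaining clauses are satisfied by p6 = True, p7 = True, p10 = True, p11 = True, p12 = False.
Every clause has at least one true literal under this assignment.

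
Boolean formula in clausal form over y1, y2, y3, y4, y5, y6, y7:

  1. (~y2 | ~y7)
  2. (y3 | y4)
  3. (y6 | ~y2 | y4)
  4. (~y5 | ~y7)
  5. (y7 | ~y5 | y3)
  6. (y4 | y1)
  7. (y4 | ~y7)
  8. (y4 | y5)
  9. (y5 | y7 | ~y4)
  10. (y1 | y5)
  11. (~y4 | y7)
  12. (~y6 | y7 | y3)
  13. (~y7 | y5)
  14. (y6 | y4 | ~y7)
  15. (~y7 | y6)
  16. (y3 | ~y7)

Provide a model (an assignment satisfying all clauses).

y1 occurs only positively in the remaining clauses — set y1 = True.
y3 occurs only positively in the remaining clauses — set y3 = True.
Set y2 = True and propagate.
  then y7 is forced to False.
  then y4 is forced to False.
  then y6 is forced to True.
  then y5 is forced to True.
Check each clause:
  1. (~y7 | ~y2) — ~y7 is true.
  2. (y4 | y3) — y3 is true.
  3. (y6 | y4 | ~y2) — y6 is true.
  4. (~y5 | ~y7) — ~y7 is true.
  5. (~y5 | y7 | y3) — y3 is true.
  6. (y4 | y1) — y1 is true.
  7. (y4 | ~y7) — ~y7 is true.
  8. (y4 | y5) — y5 is true.
  9. (y7 | y5 | ~y4) — ~y4 is true.
  10. (y1 | y5) — y1 is true.
  11. (~y4 | y7) — ~y4 is true.
  12. (~y6 | y7 | y3) — y3 is true.
  13. (~y7 | y5) — ~y7 is true.
  14. (y6 | y4 | ~y7) — ~y7 is true.
  15. (~y7 | y6) — ~y7 is true.
  16. (y3 | ~y7) — ~y7 is true.

y1 = 1, y2 = 1, y3 = 1, y4 = 0, y5 = 1, y6 = 1, y7 = 0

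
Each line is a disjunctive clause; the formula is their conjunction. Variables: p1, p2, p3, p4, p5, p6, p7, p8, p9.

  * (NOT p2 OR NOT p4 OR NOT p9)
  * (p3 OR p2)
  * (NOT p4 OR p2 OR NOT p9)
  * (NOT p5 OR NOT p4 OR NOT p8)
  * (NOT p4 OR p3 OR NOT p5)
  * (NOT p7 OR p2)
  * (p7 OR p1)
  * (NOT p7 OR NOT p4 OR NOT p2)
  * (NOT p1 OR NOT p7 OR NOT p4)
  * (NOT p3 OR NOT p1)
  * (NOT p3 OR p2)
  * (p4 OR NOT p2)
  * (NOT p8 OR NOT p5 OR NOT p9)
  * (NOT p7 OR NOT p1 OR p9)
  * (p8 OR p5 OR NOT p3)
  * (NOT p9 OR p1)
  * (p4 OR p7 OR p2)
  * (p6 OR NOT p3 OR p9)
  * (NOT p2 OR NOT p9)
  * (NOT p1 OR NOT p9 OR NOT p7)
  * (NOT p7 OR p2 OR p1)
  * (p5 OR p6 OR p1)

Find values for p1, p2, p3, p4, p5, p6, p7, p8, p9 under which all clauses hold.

p1 = T, p2 = T, p3 = F, p4 = T, p5 = F, p6 = T, p7 = F, p8 = F, p9 = F

p6 occurs only positively in the remaining clauses — set p6 = True.
Try p1 = True.
  then p3 is forced to False.
  then p2 is forced to True.
  then p4 is forced to True.
  then p9 is forced to False.
  then p5 is forced to False.
  then p7 is forced to False.
p8 is now unconstrained; take p8 = False.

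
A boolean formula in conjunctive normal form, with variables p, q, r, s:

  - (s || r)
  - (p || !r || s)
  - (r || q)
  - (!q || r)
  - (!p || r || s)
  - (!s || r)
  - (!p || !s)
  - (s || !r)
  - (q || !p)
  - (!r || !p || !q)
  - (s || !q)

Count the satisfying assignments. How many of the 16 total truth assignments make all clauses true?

Satisfying assignments:
  p=0 q=0 r=1 s=1
  p=0 q=1 r=1 s=1
Count: 2.

2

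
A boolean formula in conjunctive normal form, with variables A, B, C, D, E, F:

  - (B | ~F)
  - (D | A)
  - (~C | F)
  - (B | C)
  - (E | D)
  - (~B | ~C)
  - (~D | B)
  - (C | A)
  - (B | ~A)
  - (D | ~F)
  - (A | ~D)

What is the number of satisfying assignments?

5

Satisfying assignments:
  A=T B=T C=F D=F E=T F=F
  A=T B=T C=F D=T E=F F=F
  A=T B=T C=F D=T E=F F=T
  A=T B=T C=F D=T E=T F=F
  A=T B=T C=F D=T E=T F=T
Count: 5.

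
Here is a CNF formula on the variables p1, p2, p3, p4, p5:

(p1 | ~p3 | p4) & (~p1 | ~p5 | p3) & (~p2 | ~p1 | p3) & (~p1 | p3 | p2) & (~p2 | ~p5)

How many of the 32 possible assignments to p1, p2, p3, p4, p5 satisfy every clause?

Case analysis on p1 and p3:
  p1=T, p3=T: p4 free; 3 ways for (p2,p5) × 2^1 = 6.
  p1=T, p3=F: a clause becomes empty — 0.
  p1=F, p3=T: remaining (p2,p4,p5) ∈ {(F,T,F); (F,T,T); (T,T,F)} — 3.
  p1=F, p3=F: p4 free; 3 ways for (p2,p5) × 2^1 = 6.
Total: 6 + 0 + 3 + 6 = 15.

15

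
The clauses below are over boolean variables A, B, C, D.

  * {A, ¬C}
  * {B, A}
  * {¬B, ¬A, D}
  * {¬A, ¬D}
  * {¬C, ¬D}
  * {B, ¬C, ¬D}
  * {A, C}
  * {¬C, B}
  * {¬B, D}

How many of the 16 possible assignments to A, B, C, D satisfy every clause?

1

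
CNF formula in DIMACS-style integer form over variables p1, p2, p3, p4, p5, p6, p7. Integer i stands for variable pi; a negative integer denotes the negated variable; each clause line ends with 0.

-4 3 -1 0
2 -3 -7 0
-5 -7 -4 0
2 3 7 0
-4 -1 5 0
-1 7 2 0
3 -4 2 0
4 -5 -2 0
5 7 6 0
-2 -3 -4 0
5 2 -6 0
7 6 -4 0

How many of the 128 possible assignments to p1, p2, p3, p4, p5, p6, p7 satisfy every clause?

25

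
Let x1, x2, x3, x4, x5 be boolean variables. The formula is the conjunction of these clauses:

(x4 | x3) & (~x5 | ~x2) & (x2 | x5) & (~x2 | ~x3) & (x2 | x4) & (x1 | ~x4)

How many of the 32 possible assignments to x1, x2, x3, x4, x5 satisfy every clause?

The models are:
  x1=T x2=F x3=F x4=T x5=T
  x1=T x2=F x3=T x4=T x5=T
  x1=T x2=T x3=F x4=T x5=F
That's 3 in total.

3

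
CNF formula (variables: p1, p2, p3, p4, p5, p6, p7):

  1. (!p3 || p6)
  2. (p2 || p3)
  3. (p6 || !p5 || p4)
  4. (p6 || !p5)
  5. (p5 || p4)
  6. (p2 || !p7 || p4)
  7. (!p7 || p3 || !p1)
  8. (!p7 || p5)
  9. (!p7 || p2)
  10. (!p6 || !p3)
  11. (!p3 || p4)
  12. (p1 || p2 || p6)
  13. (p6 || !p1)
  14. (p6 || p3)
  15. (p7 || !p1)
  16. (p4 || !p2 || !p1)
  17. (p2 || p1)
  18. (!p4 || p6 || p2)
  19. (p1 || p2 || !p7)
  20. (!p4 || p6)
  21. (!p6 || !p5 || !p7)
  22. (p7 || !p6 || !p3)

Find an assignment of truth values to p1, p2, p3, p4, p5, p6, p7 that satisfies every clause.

Branch on p1: take p1 = False.
  then p2 is forced to True.
For the remaining variables, p3 = False, p4 = True, p5 = False, p6 = True, p7 = False works.

p1=F, p2=T, p3=F, p4=T, p5=F, p6=T, p7=F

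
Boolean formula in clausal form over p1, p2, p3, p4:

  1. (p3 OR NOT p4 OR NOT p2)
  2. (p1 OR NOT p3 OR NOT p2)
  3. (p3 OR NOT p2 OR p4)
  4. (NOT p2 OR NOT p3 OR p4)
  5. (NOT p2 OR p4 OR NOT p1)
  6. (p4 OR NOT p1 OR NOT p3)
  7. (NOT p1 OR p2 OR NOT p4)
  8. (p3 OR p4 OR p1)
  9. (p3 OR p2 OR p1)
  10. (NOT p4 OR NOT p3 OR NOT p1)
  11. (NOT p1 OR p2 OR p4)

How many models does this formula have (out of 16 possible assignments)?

2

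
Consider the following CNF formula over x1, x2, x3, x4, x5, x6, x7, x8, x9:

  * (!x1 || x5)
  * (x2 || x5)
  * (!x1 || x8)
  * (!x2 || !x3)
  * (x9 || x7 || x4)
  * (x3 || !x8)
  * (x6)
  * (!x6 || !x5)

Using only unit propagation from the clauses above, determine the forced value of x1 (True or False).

False

(x6) stands alone — x6 = True.
(!x5 || !x6): since x6 = True, the clause reduces to (!x5). x5 = False.
(!x1 || x5): since x5 = False, the clause reduces to (!x1). x1 = False.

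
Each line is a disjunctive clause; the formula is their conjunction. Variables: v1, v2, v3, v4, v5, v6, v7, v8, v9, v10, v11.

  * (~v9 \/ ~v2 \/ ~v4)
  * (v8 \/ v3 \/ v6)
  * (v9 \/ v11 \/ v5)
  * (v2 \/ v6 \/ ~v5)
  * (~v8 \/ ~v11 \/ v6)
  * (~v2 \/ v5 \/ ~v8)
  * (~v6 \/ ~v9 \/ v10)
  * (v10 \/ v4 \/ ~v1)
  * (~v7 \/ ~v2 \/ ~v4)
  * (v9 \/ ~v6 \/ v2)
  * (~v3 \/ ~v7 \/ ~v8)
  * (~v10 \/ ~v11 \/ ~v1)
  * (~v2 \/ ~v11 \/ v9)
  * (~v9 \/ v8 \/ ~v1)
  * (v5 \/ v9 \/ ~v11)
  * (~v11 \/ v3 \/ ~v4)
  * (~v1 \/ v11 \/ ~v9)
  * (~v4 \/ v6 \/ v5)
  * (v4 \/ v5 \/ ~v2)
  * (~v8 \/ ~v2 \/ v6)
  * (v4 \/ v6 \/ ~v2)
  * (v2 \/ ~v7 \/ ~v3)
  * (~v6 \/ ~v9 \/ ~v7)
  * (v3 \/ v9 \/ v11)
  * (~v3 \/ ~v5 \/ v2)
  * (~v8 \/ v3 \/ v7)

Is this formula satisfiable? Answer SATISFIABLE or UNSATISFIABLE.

SATISFIABLE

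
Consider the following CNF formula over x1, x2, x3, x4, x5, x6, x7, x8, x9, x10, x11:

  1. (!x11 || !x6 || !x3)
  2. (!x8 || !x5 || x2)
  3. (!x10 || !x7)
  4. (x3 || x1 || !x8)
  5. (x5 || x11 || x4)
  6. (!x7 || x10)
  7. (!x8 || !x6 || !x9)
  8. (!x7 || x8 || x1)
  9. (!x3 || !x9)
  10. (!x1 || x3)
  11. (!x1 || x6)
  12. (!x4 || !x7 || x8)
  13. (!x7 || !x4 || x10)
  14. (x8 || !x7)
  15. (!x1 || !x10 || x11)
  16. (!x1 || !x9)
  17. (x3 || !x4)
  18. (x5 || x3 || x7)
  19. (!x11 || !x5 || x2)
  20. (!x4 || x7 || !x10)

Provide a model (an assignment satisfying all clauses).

x1=0, x2=0, x3=1, x4=1, x5=0, x6=1, x7=0, x8=0, x9=0, x10=0, x11=0

Check each clause:
  1. (!x11 || !x3 || !x6) — !x11 is true.
  2. (x2 || !x8 || !x5) — !x8 is true.
  3. (!x7 || !x10) — !x7 is true.
  4. (x1 || x3 || !x8) — !x8 is true.
  5. (x11 || x5 || x4) — x4 is true.
  6. (x10 || !x7) — !x7 is true.
  7. (!x9 || !x6 || !x8) — !x8 is true.
  8. (x8 || !x7 || x1) — !x7 is true.
  9. (!x3 || !x9) — !x9 is true.
  10. (x3 || !x1) — x3 is true.
  11. (x6 || !x1) — x6 is true.
  12. (x8 || !x4 || !x7) — !x7 is true.
  13. (!x7 || !x4 || x10) — !x7 is true.
  14. (!x7 || x8) — !x7 is true.
  15. (!x1 || x11 || !x10) — !x1 is true.
  16. (!x9 || !x1) — !x1 is true.
  17. (x3 || !x4) — x3 is true.
  18. (x7 || x5 || x3) — x3 is true.
  19. (!x5 || x2 || !x11) — !x5 is true.
  20. (!x4 || x7 || !x10) — !x10 is true.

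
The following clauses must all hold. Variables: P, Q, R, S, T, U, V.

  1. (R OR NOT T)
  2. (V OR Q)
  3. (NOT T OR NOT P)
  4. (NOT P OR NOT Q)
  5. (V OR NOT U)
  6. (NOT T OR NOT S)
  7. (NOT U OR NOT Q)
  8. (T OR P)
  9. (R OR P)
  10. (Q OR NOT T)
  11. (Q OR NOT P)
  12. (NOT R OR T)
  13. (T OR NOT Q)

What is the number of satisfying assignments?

2

Satisfying assignments:
  P=0 Q=1 R=1 S=0 T=1 U=0 V=0
  P=0 Q=1 R=1 S=0 T=1 U=0 V=1
That's 2 in total.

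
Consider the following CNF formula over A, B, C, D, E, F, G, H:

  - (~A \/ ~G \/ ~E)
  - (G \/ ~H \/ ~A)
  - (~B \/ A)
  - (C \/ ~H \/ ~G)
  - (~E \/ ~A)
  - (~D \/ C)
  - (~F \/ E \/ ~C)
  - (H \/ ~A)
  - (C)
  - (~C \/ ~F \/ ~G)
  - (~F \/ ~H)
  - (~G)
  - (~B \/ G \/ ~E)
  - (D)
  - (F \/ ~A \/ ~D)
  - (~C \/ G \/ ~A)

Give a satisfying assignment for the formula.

(C) is a unit clause, so C = True.
(~G) is a unit clause, so G = False.
Unit propagation: (D) forces D = True.
(~A) is a unit clause, so A = False.
(~B) is a unit clause, so B = False.
Pure literal: F appears only negated; assign F = False.
E, H are now unconstrained; take E = False, H = True.
Every clause has at least one true literal under this assignment.

A=0, B=0, C=1, D=1, E=0, F=0, G=0, H=1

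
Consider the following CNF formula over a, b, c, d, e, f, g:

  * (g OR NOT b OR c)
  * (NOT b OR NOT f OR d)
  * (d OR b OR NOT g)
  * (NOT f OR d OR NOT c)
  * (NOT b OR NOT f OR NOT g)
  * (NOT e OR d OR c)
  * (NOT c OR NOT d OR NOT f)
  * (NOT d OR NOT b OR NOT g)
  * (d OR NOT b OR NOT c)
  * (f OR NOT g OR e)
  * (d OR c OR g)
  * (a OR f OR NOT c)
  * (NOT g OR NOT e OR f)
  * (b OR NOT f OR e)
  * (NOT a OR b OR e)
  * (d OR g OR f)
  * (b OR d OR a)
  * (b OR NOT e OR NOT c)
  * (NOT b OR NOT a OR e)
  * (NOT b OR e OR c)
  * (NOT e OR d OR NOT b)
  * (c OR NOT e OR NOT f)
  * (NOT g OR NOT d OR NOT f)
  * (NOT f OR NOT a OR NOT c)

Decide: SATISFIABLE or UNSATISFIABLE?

SATISFIABLE

Set a = True and propagate.
For the remaining variables, b = False, c = False, d = True, e = True, f = False, g = False works.
So a=T, b=F, c=F, d=T, e=T, f=F, g=F is a satisfying assignment.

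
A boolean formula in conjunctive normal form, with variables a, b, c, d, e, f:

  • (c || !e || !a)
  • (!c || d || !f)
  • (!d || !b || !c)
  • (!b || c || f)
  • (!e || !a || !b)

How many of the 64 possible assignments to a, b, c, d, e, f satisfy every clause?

Case analysis on c and b:
  c=1, b=1: remaining (a,d,e,f) ∈ {(0,0,0,0); (0,0,1,0); (1,0,0,0)} — 3.
  c=1, b=0: a, e free; 3 ways for (d,f) × 2^2 = 12.
  c=0, b=1: d free; 3 ways for (a,e,f) × 2^1 = 6.
  c=0, b=0: d, f free; 3 ways for (a,e) × 2^2 = 12.
Total: 3 + 12 + 6 + 12 = 33.

33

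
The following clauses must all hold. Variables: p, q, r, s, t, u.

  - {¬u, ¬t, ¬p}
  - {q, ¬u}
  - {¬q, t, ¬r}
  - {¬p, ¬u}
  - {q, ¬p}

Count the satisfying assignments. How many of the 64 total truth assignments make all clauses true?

Split on p, then q.
  p=1, q=1: s free; 3 ways for (r,t,u) × 2^1 = 6.
  p=1, q=0: a clause becomes empty — 0.
  p=0, q=1: s, u free; 3 ways for (r,t) × 2^2 = 12.
  p=0, q=0: forces u=0; r, s, t free → 2^3 = 8.
Total: 6 + 0 + 12 + 8 = 26.

26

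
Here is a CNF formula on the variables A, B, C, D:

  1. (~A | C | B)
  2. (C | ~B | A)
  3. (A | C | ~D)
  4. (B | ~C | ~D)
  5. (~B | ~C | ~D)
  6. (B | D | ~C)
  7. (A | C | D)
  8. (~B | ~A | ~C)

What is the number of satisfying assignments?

3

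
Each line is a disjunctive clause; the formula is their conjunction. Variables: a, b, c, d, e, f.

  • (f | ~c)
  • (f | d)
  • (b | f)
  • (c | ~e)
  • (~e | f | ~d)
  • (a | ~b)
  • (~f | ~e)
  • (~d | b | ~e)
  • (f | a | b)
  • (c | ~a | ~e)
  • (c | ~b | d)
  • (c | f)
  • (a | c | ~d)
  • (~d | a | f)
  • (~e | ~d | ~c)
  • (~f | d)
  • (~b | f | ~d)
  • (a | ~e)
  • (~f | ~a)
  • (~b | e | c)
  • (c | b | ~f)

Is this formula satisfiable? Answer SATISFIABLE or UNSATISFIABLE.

Try a = False.
  then b is forced to False.
  then f is forced to True.
  then e is forced to False.
  then d is forced to True.
  then c is forced to True.
Every clause has at least one true literal under this assignment.
So a = 0, b = 0, c = 1, d = 1, e = 0, f = 1 is a satisfying assignment.

SATISFIABLE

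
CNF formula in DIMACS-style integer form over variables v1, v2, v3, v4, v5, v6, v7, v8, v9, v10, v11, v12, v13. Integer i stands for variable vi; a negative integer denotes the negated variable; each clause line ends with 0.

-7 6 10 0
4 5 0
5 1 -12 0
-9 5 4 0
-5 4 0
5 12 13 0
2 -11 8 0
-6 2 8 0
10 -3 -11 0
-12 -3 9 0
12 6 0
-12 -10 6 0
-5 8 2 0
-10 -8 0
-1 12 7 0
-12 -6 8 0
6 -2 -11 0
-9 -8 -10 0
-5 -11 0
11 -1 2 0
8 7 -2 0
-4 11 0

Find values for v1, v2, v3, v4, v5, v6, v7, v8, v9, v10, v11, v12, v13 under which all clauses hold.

Pure literal: v3 appears only negated; assign v3 = False.
Pure literal: v13 appears only positively; assign v13 = True.
Try v1 = False.
The remaining clauses are satisfied by v2 = True, v4 = True, v5 = False, v6 = True, v7 = True, v8 = False, v9 = False, v10 = True, v11 = True, v12 = False.

v1=False, v2=True, v3=False, v4=True, v5=False, v6=True, v7=True, v8=False, v9=False, v10=True, v11=True, v12=False, v13=True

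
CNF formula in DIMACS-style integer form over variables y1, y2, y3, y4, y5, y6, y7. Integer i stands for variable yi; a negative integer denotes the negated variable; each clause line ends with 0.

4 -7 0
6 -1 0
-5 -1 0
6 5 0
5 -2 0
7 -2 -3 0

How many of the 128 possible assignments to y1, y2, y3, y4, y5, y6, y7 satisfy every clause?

32

Case analysis on y5 and y1:
  y5=1, y1=1: a clause becomes empty — 0.
  y5=1, y1=0: y6 free; 10 ways for (y2,y3,y4,y7) × 2^1 = 20.
  y5=0, y1=1: y3 free; 3 ways for (y2,y4,y6,y7) × 2^1 = 6.
  y5=0, y1=0: y3 free; 3 ways for (y2,y4,y6,y7) × 2^1 = 6.
Total: 0 + 20 + 6 + 6 = 32.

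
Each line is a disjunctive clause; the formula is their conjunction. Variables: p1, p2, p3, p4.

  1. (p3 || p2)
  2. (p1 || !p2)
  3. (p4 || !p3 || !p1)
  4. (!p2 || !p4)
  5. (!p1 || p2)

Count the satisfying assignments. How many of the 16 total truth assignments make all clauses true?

Satisfying assignments:
  p1=F p2=F p3=T p4=F
  p1=F p2=F p3=T p4=T
  p1=T p2=T p3=F p4=F
Count: 3.

3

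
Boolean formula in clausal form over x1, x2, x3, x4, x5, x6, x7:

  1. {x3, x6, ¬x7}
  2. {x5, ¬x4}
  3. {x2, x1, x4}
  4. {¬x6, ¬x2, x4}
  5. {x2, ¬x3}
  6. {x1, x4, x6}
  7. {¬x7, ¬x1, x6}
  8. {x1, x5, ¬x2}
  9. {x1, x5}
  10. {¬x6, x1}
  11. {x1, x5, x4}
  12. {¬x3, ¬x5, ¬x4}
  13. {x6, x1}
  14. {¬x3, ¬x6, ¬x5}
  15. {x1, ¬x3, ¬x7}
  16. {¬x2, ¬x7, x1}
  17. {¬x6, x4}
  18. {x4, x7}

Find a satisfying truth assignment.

x1 = T, x2 = F, x3 = F, x4 = T, x5 = T, x6 = F, x7 = F

Branch on x1: take x1 = True.
For the remaining variables, x2 = False, x3 = False, x4 = True, x5 = True, x6 = False, x7 = False works.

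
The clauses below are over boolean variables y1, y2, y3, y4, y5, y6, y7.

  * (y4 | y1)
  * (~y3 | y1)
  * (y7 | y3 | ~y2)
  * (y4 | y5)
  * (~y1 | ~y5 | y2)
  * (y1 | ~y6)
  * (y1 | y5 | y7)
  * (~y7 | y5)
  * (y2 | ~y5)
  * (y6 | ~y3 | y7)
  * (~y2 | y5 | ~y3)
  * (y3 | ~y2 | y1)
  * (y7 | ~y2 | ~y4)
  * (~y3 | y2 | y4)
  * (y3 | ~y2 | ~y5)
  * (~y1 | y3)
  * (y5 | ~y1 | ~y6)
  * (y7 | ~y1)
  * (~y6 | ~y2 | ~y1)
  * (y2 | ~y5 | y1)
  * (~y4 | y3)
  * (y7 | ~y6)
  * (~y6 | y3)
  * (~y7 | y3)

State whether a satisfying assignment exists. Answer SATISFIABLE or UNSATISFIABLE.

SATISFIABLE

Branch on y1: take y1 = True.
  then y3 is forced to True.
  then y7 is forced to True.
  then y5 is forced to True.
  then y2 is forced to True.
  then y6 is forced to False.
y4 is now unconstrained; take y4 = False.
Every clause has at least one true literal under this assignment.
So y1=True  y2=True  y3=True  y4=False  y5=True  y6=False  y7=True is a satisfying assignment.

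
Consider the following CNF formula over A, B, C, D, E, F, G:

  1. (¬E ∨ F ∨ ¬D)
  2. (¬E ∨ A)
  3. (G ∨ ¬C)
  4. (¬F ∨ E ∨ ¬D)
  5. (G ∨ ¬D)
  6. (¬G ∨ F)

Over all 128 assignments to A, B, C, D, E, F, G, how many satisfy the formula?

28

Case analysis on D and E:
  D=1, E=1: remaining (A,B,C,F,G) ∈ {(1,0,0,1,1); (1,0,1,1,1); (1,1,0,1,1); (1,1,1,1,1)} — 4.
  D=1, E=0: a clause becomes empty — 0.
  D=0, E=1: B free; 4 ways for (A,C,F,G) × 2^1 = 8.
  D=0, E=0: A, B free; 4 ways for (C,F,G) × 2^2 = 16.
Total: 4 + 0 + 8 + 16 = 28.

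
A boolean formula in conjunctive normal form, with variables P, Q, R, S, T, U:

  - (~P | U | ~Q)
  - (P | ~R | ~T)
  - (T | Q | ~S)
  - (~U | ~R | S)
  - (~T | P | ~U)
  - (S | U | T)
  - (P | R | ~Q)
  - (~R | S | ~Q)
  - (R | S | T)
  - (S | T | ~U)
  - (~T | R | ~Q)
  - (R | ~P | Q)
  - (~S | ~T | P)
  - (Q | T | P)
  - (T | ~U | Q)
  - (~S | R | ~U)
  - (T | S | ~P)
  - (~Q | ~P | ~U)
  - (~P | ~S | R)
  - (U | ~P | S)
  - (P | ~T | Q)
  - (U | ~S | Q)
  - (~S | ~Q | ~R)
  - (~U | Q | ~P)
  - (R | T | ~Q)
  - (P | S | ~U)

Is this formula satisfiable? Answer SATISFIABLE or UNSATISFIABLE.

P = True:
  S = True:
    propagation gives R=True, Q=False, T=True, U=True; an empty clause results — contradiction.
  S = False:
    propagation gives T=True, U=True, R=False, Q=False; an empty clause results — contradiction.
P = False:
  T = True:
    propagation gives R=False, U=False, Q=False; an empty clause results — contradiction.
  T = False:
    propagation gives Q=True, R=True, S=True; an empty clause results — contradiction.
Every branch closes, so no satisfying assignment exists.

UNSATISFIABLE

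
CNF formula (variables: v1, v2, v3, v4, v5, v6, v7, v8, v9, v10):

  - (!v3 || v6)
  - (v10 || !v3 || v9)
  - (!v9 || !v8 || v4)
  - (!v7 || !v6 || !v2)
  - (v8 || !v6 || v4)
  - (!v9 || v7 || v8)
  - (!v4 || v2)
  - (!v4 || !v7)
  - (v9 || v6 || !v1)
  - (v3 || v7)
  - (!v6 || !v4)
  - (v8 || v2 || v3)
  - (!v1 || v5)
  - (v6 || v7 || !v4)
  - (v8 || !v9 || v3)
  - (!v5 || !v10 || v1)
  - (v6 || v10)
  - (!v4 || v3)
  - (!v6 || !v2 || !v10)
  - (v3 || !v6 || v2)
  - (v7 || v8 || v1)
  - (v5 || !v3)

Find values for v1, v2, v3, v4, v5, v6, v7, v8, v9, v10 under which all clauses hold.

v1 = True, v2 = False, v3 = True, v4 = False, v5 = True, v6 = True, v7 = True, v8 = True, v9 = False, v10 = True

Check each clause:
  1. (!v3 || v6) — v6 is true.
  2. (v9 || !v3 || v10) — v10 is true.
  3. (!v9 || v4 || !v8) — !v9 is true.
  4. (!v6 || !v7 || !v2) — !v2 is true.
  5. (v4 || v8 || !v6) — v8 is true.
  6. (v7 || v8 || !v9) — v8 is true.
  7. (v2 || !v4) — !v4 is true.
  8. (!v7 || !v4) — !v4 is true.
  9. (v9 || !v1 || v6) — v6 is true.
  10. (v7 || v3) — v3 is true.
  11. (!v4 || !v6) — !v4 is true.
  12. (v2 || v8 || v3) — v8 is true.
  13. (!v1 || v5) — v5 is true.
  14. (v6 || !v4 || v7) — !v4 is true.
  15. (!v9 || v8 || v3) — v8 is true.
  16. (!v5 || v1 || !v10) — v1 is true.
  17. (v6 || v10) — v10 is true.
  18. (v3 || !v4) — v3 is true.
  19. (!v10 || !v2 || !v6) — !v2 is true.
  20. (!v6 || v2 || v3) — v3 is true.
  21. (v8 || v7 || v1) — v8 is true.
  22. (!v3 || v5) — v5 is true.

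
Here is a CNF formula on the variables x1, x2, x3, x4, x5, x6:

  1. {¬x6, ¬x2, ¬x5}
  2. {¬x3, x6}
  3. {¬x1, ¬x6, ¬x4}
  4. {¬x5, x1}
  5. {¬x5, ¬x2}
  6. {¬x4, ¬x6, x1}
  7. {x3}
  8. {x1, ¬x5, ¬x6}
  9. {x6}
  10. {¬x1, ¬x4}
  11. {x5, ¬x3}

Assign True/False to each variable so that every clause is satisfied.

x1=1, x2=0, x3=1, x4=0, x5=1, x6=1

Check each clause:
  1. {¬x2, ¬x6, ¬x5} — ¬x2 is true.
  2. {x6, ¬x3} — x6 is true.
  3. {¬x6, ¬x4, ¬x1} — ¬x4 is true.
  4. {x1, ¬x5} — x1 is true.
  5. {¬x2, ¬x5} — ¬x2 is true.
  6. {¬x6, ¬x4, x1} — x1 is true.
  7. {x3} — x3 is true.
  8. {x1, ¬x5, ¬x6} — x1 is true.
  9. {x6} — x6 is true.
  10. {¬x1, ¬x4} — ¬x4 is true.
  11. {¬x3, x5} — x5 is true.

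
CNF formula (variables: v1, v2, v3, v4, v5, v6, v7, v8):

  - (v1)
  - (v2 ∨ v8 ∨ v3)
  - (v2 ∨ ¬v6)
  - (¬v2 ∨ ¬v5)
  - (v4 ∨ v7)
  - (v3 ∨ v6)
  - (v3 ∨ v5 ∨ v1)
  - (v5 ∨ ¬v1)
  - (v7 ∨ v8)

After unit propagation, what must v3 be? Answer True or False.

(v1) is a unit clause: v1 = True.
In (¬v1 ∨ v5), ¬v1 is now false; v5 must hold, so v5 = True.
(¬v2 ∨ ¬v5): since v5 = True, the clause reduces to (¬v2). v2 = False.
(v2 ∨ ¬v6) with v2 = False leaves only ¬v6, so v6 = False.
(v6 ∨ v3): since v6 = False, the clause reduces to (v3). v3 = True.

True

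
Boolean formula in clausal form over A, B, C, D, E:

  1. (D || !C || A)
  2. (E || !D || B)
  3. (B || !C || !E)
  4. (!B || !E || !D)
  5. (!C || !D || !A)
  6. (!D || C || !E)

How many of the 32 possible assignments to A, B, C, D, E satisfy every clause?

Case analysis on D and C:
  D=1, C=1: remaining (A,B,E) ∈ {(0,1,0)} — 1.
  D=1, C=0: remaining (A,B,E) ∈ {(0,1,0); (1,1,0)} — 2.
  D=0, C=1: remaining (A,B,E) ∈ {(1,0,0); (1,1,0); (1,1,1)} — 3.
  D=0, C=0: A, B, E free → 2^3 = 8.
Total: 1 + 2 + 3 + 8 = 14.

14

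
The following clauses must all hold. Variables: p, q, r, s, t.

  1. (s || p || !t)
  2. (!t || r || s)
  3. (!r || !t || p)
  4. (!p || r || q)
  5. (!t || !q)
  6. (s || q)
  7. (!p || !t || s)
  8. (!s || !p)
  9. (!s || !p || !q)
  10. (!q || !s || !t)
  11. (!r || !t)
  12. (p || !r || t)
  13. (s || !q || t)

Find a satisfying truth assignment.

p=F, q=F, r=F, s=T, t=F

Check each clause:
  1. (!t || s || p) — !t is true.
  2. (r || s || !t) — s is true.
  3. (p || !r || !t) — !t is true.
  4. (r || !p || q) — !p is true.
  5. (!q || !t) — !t is true.
  6. (q || s) — s is true.
  7. (!p || s || !t) — !t is true.
  8. (!p || !s) — !p is true.
  9. (!p || !s || !q) — !p is true.
  10. (!q || !t || !s) — !t is true.
  11. (!r || !t) — !t is true.
  12. (!r || t || p) — !r is true.
  13. (s || !q || t) — s is true.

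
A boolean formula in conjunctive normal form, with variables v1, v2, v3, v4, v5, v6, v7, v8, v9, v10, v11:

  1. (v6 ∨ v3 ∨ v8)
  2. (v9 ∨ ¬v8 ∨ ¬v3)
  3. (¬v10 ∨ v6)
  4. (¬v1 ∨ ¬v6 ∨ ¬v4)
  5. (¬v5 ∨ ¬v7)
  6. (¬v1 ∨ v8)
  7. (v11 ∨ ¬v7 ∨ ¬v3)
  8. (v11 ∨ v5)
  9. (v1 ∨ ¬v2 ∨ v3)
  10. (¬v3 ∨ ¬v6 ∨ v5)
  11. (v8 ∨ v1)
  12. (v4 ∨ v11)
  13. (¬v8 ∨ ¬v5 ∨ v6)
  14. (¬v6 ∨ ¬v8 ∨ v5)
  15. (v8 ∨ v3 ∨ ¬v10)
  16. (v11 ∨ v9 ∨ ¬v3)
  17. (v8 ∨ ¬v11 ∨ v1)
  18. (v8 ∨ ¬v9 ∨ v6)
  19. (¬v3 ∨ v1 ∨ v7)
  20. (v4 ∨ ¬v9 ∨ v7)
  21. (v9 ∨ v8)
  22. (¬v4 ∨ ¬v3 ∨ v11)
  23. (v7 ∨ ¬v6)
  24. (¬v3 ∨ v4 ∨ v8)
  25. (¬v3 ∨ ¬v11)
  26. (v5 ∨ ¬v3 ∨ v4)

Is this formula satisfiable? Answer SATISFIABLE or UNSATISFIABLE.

v10 occurs only negated in the remaining clauses — set v10 = False.
Set v1 = True and propagate.
  then v8 is forced to True.
For the remaining variables, v2 = True, v3 = False, v4 = False, v5 = False, v6 = False, v7 = False, v9 = False, v11 = True works.
So v1=True, v2=True, v3=False, v4=False, v5=False, v6=False, v7=False, v8=True, v9=False, v10=False, v11=True is a satisfying assignment.

SATISFIABLE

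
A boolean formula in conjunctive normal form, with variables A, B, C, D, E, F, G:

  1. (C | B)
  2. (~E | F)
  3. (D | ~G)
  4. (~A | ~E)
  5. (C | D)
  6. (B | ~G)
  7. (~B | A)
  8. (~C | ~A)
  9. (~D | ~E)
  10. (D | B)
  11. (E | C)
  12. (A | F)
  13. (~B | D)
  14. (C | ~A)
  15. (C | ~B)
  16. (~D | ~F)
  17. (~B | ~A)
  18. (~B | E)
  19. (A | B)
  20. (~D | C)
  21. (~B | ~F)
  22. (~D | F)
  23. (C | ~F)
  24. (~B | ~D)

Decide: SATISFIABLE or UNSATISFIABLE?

UNSATISFIABLE

B = True:
  propagation gives A=True; an empty clause results — contradiction.
B = False:
  propagation gives C=True, G=False, A=False; an empty clause results — contradiction.
Every branch closes, so no satisfying assignment exists.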